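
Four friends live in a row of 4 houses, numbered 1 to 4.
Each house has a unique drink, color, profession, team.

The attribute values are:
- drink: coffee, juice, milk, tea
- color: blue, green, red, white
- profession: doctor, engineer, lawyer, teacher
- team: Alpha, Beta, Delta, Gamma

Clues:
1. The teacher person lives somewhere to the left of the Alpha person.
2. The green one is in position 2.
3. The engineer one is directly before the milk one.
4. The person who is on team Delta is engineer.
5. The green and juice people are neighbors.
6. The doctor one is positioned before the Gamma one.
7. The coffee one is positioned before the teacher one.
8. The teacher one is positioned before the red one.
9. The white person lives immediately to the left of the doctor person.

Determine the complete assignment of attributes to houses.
Solution:

House | Drink | Color | Profession | Team
-----------------------------------------
  1   | coffee | white | engineer | Delta
  2   | milk | green | doctor | Beta
  3   | juice | blue | teacher | Gamma
  4   | tea | red | lawyer | Alpha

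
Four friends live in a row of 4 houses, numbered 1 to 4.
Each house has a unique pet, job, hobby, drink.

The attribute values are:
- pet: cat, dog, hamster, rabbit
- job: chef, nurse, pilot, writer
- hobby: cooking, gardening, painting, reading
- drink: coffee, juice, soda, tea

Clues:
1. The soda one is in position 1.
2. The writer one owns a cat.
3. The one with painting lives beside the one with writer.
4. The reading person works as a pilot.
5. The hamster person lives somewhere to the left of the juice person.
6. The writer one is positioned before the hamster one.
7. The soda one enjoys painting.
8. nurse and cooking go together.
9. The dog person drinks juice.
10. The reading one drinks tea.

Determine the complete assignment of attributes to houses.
Solution:

House | Pet | Job | Hobby | Drink
---------------------------------
  1   | rabbit | chef | painting | soda
  2   | cat | writer | gardening | coffee
  3   | hamster | pilot | reading | tea
  4   | dog | nurse | cooking | juice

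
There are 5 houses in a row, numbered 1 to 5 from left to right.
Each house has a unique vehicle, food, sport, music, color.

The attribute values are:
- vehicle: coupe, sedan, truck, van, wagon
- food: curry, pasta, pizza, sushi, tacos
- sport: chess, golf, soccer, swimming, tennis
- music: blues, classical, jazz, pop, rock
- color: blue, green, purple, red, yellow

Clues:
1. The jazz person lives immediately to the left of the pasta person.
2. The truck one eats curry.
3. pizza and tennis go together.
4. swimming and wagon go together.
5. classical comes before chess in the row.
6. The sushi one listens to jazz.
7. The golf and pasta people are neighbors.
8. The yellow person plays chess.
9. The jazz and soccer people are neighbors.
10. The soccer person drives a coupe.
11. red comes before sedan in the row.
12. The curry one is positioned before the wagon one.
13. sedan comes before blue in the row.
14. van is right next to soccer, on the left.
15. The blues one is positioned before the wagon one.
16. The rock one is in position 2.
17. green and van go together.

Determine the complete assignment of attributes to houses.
Solution:

House | Vehicle | Food | Sport | Music | Color
----------------------------------------------
  1   | van | sushi | golf | jazz | green
  2   | coupe | pasta | soccer | rock | red
  3   | sedan | pizza | tennis | classical | purple
  4   | truck | curry | chess | blues | yellow
  5   | wagon | tacos | swimming | pop | blue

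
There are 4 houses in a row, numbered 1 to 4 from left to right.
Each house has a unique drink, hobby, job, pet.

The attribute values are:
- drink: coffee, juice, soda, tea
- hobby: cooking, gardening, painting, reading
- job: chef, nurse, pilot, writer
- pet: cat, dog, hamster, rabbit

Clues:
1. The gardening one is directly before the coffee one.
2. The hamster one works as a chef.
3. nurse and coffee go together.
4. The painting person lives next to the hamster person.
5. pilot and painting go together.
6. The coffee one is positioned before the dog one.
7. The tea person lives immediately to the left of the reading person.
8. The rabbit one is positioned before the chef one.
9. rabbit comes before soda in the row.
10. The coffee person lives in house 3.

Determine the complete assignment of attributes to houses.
Solution:

House | Drink | Hobby | Job | Pet
---------------------------------
  1   | juice | painting | pilot | rabbit
  2   | tea | gardening | chef | hamster
  3   | coffee | reading | nurse | cat
  4   | soda | cooking | writer | dog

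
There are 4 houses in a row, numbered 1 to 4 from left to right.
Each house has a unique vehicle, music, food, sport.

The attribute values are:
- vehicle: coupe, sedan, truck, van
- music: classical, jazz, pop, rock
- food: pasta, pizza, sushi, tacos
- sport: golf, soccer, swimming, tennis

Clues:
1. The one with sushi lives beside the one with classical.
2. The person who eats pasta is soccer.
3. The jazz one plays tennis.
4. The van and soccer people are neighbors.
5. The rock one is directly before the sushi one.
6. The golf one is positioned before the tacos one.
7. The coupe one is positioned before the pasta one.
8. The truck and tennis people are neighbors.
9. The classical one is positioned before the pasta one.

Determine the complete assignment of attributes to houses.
Solution:

House | Vehicle | Music | Food | Sport
--------------------------------------
  1   | truck | rock | pizza | golf
  2   | coupe | jazz | sushi | tennis
  3   | van | classical | tacos | swimming
  4   | sedan | pop | pasta | soccer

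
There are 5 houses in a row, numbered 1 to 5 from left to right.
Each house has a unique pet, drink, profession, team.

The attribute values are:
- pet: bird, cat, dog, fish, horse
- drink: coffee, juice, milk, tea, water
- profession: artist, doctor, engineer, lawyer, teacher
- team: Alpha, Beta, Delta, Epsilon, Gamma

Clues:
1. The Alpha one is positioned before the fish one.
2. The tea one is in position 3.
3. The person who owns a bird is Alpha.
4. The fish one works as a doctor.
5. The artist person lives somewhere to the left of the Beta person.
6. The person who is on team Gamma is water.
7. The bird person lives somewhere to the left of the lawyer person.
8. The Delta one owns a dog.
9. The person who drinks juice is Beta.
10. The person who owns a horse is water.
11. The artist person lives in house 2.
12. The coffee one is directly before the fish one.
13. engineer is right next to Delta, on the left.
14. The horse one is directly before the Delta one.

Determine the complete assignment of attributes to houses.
Solution:

House | Pet | Drink | Profession | Team
---------------------------------------
  1   | horse | water | engineer | Gamma
  2   | dog | milk | artist | Delta
  3   | bird | tea | teacher | Alpha
  4   | cat | coffee | lawyer | Epsilon
  5   | fish | juice | doctor | Beta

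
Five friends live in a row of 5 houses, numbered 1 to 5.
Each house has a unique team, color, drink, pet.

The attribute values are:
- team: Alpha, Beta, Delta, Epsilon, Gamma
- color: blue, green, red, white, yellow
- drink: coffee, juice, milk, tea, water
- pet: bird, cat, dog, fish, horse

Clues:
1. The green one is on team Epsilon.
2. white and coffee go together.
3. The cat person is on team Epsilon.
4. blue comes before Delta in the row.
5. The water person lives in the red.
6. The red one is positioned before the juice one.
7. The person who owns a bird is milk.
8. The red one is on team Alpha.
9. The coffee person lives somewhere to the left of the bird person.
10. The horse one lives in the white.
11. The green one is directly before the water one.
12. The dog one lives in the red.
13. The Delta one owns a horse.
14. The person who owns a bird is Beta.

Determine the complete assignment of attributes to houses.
Solution:

House | Team | Color | Drink | Pet
----------------------------------
  1   | Epsilon | green | tea | cat
  2   | Alpha | red | water | dog
  3   | Gamma | blue | juice | fish
  4   | Delta | white | coffee | horse
  5   | Beta | yellow | milk | bird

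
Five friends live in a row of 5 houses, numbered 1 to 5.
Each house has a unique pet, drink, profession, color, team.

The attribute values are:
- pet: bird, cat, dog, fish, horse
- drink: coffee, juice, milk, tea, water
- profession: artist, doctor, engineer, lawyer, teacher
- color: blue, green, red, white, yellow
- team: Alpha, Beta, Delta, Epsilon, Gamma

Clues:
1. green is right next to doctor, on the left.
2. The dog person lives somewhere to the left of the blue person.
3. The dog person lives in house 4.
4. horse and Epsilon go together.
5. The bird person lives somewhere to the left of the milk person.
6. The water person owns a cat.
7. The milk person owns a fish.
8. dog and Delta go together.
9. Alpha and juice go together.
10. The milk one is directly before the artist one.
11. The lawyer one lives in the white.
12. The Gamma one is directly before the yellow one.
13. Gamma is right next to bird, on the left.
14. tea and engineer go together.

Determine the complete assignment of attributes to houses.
Solution:

House | Pet | Drink | Profession | Color | Team
-----------------------------------------------
  1   | cat | water | teacher | green | Gamma
  2   | bird | juice | doctor | yellow | Alpha
  3   | fish | milk | lawyer | white | Beta
  4   | dog | coffee | artist | red | Delta
  5   | horse | tea | engineer | blue | Epsilon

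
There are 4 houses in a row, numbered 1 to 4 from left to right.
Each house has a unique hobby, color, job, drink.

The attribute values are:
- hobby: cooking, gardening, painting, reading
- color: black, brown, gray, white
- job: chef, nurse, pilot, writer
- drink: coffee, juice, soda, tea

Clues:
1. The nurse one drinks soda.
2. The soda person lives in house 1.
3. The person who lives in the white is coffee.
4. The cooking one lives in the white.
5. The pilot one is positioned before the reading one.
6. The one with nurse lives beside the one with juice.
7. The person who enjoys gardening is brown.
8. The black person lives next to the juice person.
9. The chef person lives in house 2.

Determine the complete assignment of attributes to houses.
Solution:

House | Hobby | Color | Job | Drink
-----------------------------------
  1   | painting | black | nurse | soda
  2   | gardening | brown | chef | juice
  3   | cooking | white | pilot | coffee
  4   | reading | gray | writer | tea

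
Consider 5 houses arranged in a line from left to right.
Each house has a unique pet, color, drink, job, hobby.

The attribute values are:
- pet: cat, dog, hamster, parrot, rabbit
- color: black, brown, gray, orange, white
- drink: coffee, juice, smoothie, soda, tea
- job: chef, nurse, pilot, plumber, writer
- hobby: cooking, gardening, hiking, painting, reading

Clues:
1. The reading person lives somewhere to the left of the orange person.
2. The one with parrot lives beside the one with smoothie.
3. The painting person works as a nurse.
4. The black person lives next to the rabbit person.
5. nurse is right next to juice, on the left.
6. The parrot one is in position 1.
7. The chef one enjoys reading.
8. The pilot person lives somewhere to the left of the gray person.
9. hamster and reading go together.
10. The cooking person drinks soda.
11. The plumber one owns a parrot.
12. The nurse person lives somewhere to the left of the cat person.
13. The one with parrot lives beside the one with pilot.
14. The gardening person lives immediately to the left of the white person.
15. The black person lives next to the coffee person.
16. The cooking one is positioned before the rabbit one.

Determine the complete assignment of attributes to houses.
Solution:

House | Pet | Color | Drink | Job | Hobby
-----------------------------------------
  1   | parrot | brown | soda | plumber | cooking
  2   | dog | black | smoothie | pilot | gardening
  3   | rabbit | white | coffee | nurse | painting
  4   | hamster | gray | juice | chef | reading
  5   | cat | orange | tea | writer | hiking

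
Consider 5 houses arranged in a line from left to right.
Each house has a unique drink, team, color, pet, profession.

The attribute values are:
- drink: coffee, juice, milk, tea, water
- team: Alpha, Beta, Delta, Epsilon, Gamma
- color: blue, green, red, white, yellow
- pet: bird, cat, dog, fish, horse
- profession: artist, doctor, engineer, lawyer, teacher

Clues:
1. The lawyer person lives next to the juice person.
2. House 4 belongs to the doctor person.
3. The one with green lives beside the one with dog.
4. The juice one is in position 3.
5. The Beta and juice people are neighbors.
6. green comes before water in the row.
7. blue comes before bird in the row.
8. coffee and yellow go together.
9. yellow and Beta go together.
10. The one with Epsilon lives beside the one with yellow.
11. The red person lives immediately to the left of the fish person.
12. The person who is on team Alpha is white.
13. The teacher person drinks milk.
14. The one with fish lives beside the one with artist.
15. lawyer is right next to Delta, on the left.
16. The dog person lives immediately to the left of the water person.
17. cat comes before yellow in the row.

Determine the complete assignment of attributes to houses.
Solution:

House | Drink | Team | Color | Pet | Profession
-----------------------------------------------
  1   | milk | Epsilon | red | cat | teacher
  2   | coffee | Beta | yellow | fish | lawyer
  3   | juice | Delta | green | horse | artist
  4   | tea | Gamma | blue | dog | doctor
  5   | water | Alpha | white | bird | engineer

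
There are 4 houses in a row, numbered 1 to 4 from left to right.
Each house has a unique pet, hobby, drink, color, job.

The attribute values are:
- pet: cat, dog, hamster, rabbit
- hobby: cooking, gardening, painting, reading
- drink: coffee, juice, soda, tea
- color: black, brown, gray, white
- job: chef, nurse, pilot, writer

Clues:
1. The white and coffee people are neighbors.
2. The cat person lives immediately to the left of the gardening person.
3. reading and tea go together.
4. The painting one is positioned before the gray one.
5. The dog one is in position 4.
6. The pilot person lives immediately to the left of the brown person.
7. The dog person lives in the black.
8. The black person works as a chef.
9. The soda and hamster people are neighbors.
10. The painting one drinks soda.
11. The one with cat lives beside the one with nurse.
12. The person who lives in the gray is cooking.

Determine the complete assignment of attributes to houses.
Solution:

House | Pet | Hobby | Drink | Color | Job
-----------------------------------------
  1   | cat | painting | soda | white | pilot
  2   | hamster | gardening | coffee | brown | nurse
  3   | rabbit | cooking | juice | gray | writer
  4   | dog | reading | tea | black | chef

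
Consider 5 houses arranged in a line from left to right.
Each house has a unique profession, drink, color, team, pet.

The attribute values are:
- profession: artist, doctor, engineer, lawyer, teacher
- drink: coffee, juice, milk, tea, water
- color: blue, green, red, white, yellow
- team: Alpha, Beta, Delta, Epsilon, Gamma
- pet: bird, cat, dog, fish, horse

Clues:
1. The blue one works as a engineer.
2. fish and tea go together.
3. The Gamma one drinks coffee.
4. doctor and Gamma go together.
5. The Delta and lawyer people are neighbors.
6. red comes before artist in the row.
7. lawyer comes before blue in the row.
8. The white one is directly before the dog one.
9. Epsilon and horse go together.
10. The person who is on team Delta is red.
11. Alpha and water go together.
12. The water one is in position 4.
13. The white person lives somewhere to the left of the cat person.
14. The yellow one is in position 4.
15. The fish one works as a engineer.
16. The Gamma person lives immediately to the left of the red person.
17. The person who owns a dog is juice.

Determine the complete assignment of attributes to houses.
Solution:

House | Profession | Drink | Color | Team | Pet
-----------------------------------------------
  1   | doctor | coffee | white | Gamma | bird
  2   | teacher | juice | red | Delta | dog
  3   | lawyer | milk | green | Epsilon | horse
  4   | artist | water | yellow | Alpha | cat
  5   | engineer | tea | blue | Beta | fish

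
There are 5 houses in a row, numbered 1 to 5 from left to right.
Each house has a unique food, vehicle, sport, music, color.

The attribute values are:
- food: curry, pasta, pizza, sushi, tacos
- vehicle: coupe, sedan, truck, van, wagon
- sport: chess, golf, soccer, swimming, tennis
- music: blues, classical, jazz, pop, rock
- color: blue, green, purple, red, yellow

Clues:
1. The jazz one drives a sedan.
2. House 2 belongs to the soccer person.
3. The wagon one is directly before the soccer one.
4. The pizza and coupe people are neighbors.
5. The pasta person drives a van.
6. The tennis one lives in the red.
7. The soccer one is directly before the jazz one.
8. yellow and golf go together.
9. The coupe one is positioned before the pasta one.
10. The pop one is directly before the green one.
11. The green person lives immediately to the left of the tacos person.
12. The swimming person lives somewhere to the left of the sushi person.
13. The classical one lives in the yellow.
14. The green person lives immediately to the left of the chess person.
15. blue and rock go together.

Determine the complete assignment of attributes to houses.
Solution:

House | Food | Vehicle | Sport | Music | Color
----------------------------------------------
  1   | pizza | wagon | tennis | pop | red
  2   | curry | coupe | soccer | blues | green
  3   | tacos | sedan | chess | jazz | purple
  4   | pasta | van | swimming | rock | blue
  5   | sushi | truck | golf | classical | yellow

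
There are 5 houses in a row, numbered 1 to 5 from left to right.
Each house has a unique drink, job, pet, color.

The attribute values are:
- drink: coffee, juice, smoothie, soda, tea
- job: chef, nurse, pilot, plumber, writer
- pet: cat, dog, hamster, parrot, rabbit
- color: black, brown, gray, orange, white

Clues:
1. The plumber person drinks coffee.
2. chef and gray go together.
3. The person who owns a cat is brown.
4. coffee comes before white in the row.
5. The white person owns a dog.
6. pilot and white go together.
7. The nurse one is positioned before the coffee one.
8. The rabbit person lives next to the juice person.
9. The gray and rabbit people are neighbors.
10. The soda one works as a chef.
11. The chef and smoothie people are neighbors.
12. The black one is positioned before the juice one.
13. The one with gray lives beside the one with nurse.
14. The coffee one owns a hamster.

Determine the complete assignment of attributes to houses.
Solution:

House | Drink | Job | Pet | Color
---------------------------------
  1   | soda | chef | parrot | gray
  2   | smoothie | nurse | rabbit | black
  3   | juice | writer | cat | brown
  4   | coffee | plumber | hamster | orange
  5   | tea | pilot | dog | white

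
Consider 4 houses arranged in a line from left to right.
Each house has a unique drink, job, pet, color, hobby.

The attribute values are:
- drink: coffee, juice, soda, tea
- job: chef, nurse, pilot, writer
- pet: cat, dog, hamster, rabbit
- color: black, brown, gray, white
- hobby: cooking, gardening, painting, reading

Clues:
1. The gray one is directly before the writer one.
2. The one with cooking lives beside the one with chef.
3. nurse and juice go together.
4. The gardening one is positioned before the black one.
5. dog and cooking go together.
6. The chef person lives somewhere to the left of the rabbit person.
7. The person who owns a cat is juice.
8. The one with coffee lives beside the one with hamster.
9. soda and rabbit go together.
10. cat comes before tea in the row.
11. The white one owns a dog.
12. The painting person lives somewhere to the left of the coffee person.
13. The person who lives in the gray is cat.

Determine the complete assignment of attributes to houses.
Solution:

House | Drink | Job | Pet | Color | Hobby
-----------------------------------------
  1   | juice | nurse | cat | gray | painting
  2   | coffee | writer | dog | white | cooking
  3   | tea | chef | hamster | brown | gardening
  4   | soda | pilot | rabbit | black | reading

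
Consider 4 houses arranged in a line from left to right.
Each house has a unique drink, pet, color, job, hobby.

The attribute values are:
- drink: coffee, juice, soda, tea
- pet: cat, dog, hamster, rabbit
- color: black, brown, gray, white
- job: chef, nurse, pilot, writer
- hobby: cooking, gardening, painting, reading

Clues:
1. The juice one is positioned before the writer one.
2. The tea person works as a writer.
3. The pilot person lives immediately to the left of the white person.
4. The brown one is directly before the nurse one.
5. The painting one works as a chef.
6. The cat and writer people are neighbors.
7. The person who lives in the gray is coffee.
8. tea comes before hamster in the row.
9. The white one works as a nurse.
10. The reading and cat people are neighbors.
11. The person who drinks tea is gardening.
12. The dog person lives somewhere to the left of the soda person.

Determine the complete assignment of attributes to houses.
Solution:

House | Drink | Pet | Color | Job | Hobby
-----------------------------------------
  1   | juice | dog | brown | pilot | reading
  2   | soda | cat | white | nurse | cooking
  3   | tea | rabbit | black | writer | gardening
  4   | coffee | hamster | gray | chef | painting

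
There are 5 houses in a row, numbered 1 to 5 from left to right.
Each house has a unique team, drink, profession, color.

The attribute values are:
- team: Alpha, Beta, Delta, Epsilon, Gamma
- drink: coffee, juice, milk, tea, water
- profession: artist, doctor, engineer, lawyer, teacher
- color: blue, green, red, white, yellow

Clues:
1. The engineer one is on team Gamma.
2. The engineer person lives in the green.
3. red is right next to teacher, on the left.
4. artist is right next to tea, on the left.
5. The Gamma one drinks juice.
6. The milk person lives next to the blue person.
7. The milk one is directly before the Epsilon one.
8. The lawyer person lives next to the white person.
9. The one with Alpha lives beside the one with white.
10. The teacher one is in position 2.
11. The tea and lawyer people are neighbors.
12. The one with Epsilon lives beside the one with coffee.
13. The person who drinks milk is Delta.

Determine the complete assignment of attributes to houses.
Solution:

House | Team | Drink | Profession | Color
-----------------------------------------
  1   | Delta | milk | artist | red
  2   | Epsilon | tea | teacher | blue
  3   | Alpha | coffee | lawyer | yellow
  4   | Beta | water | doctor | white
  5   | Gamma | juice | engineer | green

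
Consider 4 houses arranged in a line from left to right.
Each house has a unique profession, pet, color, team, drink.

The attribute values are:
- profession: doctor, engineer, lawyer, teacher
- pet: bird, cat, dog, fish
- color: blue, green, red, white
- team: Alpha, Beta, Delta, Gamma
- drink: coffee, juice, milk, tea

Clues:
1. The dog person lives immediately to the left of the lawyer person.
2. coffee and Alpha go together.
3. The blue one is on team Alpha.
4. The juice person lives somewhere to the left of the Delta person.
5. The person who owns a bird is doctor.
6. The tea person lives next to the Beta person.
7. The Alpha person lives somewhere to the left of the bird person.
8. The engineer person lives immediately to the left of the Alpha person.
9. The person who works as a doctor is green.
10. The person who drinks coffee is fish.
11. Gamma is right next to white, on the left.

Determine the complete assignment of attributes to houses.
Solution:

House | Profession | Pet | Color | Team | Drink
-----------------------------------------------
  1   | teacher | cat | red | Gamma | tea
  2   | engineer | dog | white | Beta | juice
  3   | lawyer | fish | blue | Alpha | coffee
  4   | doctor | bird | green | Delta | milk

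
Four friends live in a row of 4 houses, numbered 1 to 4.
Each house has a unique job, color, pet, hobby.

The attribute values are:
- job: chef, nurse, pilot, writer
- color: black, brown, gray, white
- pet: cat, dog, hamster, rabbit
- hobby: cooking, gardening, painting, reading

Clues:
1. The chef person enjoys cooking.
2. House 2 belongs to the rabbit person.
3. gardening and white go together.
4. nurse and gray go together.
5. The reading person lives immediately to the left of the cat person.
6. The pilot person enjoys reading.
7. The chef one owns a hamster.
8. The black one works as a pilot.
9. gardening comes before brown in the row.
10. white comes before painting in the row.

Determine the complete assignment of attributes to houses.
Solution:

House | Job | Color | Pet | Hobby
---------------------------------
  1   | writer | white | dog | gardening
  2   | pilot | black | rabbit | reading
  3   | nurse | gray | cat | painting
  4   | chef | brown | hamster | cooking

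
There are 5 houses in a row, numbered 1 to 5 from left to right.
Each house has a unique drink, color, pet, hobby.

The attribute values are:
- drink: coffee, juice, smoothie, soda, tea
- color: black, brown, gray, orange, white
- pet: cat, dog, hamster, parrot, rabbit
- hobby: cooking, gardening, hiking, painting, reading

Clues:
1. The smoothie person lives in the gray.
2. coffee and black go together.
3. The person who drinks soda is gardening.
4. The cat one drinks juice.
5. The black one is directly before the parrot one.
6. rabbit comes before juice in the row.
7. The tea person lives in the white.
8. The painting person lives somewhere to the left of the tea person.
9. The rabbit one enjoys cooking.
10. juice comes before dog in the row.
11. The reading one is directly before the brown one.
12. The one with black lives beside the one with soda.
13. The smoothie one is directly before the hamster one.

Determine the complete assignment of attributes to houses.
Solution:

House | Drink | Color | Pet | Hobby
-----------------------------------
  1   | smoothie | gray | rabbit | cooking
  2   | coffee | black | hamster | reading
  3   | soda | brown | parrot | gardening
  4   | juice | orange | cat | painting
  5   | tea | white | dog | hiking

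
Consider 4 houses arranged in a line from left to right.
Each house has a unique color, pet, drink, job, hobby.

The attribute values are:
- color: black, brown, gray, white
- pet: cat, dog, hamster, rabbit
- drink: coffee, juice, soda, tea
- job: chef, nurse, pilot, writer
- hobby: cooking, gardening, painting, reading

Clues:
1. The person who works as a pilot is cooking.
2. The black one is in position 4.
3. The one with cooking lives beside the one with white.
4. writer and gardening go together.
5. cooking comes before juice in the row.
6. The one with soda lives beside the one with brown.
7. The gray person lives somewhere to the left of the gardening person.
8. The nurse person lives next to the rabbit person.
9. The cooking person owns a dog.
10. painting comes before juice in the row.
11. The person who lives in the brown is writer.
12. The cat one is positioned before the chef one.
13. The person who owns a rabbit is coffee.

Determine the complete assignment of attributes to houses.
Solution:

House | Color | Pet | Drink | Job | Hobby
-----------------------------------------
  1   | gray | dog | tea | pilot | cooking
  2   | white | cat | soda | nurse | painting
  3   | brown | rabbit | coffee | writer | gardening
  4   | black | hamster | juice | chef | reading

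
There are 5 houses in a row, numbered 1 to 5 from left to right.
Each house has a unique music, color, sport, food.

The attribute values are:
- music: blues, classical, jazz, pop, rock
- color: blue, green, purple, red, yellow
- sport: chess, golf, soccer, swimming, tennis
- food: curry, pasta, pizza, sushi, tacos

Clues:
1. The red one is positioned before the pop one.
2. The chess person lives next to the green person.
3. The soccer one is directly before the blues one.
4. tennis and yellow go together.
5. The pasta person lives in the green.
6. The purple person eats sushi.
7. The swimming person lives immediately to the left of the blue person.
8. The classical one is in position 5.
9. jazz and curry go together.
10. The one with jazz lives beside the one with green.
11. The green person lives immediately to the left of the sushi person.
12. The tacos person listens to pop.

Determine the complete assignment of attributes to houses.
Solution:

House | Music | Color | Sport | Food
------------------------------------
  1   | jazz | red | chess | curry
  2   | rock | green | soccer | pasta
  3   | blues | purple | swimming | sushi
  4   | pop | blue | golf | tacos
  5   | classical | yellow | tennis | pizza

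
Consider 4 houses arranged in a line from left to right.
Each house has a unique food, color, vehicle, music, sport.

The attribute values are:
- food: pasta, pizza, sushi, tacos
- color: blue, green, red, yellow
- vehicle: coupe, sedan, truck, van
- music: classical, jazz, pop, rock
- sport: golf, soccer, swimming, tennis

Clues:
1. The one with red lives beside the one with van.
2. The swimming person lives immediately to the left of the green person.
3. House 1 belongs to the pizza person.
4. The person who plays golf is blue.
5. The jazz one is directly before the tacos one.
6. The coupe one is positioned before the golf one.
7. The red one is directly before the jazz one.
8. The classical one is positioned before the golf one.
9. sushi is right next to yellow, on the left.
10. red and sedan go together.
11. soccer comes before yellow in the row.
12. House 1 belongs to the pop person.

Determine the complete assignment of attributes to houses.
Solution:

House | Food | Color | Vehicle | Music | Sport
----------------------------------------------
  1   | pizza | red | sedan | pop | swimming
  2   | sushi | green | van | jazz | soccer
  3   | tacos | yellow | coupe | classical | tennis
  4   | pasta | blue | truck | rock | golf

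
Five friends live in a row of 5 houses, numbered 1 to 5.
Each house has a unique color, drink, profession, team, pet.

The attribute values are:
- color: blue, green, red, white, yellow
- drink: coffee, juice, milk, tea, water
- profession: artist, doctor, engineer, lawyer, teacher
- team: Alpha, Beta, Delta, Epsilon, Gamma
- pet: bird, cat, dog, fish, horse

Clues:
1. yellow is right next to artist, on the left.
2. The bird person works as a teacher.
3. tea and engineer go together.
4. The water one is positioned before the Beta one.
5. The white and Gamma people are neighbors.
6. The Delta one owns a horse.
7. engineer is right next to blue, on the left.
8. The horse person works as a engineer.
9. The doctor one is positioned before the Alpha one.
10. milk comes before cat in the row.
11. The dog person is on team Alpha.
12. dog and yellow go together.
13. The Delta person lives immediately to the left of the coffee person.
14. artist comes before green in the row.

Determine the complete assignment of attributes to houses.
Solution:

House | Color | Drink | Profession | Team | Pet
-----------------------------------------------
  1   | white | tea | engineer | Delta | horse
  2   | blue | coffee | doctor | Gamma | fish
  3   | yellow | milk | lawyer | Alpha | dog
  4   | red | water | artist | Epsilon | cat
  5   | green | juice | teacher | Beta | bird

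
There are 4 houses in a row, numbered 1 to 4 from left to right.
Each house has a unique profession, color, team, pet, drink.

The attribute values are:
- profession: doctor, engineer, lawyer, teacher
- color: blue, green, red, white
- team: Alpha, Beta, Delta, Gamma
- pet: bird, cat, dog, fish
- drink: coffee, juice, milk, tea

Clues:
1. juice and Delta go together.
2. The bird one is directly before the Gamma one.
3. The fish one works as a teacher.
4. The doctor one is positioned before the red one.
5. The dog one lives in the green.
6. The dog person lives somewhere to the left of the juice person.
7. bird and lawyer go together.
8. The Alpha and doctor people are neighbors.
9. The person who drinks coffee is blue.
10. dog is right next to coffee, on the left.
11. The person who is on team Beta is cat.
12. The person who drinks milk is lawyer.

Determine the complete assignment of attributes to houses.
Solution:

House | Profession | Color | Team | Pet | Drink
-----------------------------------------------
  1   | lawyer | white | Alpha | bird | milk
  2   | doctor | green | Gamma | dog | tea
  3   | engineer | blue | Beta | cat | coffee
  4   | teacher | red | Delta | fish | juice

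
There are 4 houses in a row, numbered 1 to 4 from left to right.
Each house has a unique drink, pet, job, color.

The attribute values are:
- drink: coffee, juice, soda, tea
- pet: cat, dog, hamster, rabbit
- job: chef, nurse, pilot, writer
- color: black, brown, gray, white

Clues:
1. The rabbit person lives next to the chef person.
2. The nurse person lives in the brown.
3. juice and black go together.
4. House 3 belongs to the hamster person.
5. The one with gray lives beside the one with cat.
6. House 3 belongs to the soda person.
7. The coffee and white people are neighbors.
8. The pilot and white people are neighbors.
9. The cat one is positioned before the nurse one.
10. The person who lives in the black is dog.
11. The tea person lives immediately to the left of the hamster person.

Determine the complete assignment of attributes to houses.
Solution:

House | Drink | Pet | Job | Color
---------------------------------
  1   | coffee | rabbit | pilot | gray
  2   | tea | cat | chef | white
  3   | soda | hamster | nurse | brown
  4   | juice | dog | writer | black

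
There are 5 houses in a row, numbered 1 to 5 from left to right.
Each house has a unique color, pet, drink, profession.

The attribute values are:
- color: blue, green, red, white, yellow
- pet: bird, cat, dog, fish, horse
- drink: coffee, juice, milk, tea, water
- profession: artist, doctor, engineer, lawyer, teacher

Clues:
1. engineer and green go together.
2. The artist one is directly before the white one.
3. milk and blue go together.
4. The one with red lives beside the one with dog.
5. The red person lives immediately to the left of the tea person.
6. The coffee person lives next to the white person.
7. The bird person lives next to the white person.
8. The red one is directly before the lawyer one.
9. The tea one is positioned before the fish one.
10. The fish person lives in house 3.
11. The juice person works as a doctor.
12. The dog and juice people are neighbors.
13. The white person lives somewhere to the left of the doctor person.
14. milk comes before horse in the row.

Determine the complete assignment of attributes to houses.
Solution:

House | Color | Pet | Drink | Profession
----------------------------------------
  1   | red | bird | coffee | artist
  2   | white | dog | tea | lawyer
  3   | yellow | fish | juice | doctor
  4   | blue | cat | milk | teacher
  5   | green | horse | water | engineer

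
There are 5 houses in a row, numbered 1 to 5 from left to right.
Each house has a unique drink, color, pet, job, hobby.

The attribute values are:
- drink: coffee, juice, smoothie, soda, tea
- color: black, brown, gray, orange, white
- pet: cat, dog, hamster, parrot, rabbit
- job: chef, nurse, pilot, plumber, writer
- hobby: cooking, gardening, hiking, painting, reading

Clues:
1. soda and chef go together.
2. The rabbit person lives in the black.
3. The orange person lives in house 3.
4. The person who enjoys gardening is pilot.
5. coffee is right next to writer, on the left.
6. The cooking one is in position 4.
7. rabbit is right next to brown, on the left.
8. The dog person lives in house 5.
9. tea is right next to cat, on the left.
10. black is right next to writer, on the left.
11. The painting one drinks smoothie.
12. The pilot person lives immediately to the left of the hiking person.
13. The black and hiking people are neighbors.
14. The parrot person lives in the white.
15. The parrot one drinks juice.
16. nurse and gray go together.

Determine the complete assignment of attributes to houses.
Solution:

House | Drink | Color | Pet | Job | Hobby
-----------------------------------------
  1   | coffee | black | rabbit | pilot | gardening
  2   | tea | brown | hamster | writer | hiking
  3   | soda | orange | cat | chef | reading
  4   | juice | white | parrot | plumber | cooking
  5   | smoothie | gray | dog | nurse | painting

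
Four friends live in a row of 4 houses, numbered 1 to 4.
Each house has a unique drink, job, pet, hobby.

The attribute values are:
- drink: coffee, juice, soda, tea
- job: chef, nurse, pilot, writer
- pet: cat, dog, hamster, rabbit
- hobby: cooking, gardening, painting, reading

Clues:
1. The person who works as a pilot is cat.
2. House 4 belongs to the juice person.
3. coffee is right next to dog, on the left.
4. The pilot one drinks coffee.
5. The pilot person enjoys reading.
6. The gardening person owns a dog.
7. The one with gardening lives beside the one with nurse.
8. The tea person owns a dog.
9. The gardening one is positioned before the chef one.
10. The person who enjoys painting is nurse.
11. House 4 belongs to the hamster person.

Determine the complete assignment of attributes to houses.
Solution:

House | Drink | Job | Pet | Hobby
---------------------------------
  1   | coffee | pilot | cat | reading
  2   | tea | writer | dog | gardening
  3   | soda | nurse | rabbit | painting
  4   | juice | chef | hamster | cooking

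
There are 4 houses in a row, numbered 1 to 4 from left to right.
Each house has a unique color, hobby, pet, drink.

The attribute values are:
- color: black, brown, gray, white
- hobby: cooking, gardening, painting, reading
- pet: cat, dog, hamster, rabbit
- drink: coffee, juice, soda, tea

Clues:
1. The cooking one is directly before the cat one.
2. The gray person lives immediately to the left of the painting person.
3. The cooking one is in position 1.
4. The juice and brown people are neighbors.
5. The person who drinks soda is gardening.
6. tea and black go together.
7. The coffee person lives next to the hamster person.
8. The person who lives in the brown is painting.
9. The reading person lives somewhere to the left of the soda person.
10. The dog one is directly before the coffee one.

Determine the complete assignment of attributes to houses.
Solution:

House | Color | Hobby | Pet | Drink
-----------------------------------
  1   | gray | cooking | dog | juice
  2   | brown | painting | cat | coffee
  3   | black | reading | hamster | tea
  4   | white | gardening | rabbit | soda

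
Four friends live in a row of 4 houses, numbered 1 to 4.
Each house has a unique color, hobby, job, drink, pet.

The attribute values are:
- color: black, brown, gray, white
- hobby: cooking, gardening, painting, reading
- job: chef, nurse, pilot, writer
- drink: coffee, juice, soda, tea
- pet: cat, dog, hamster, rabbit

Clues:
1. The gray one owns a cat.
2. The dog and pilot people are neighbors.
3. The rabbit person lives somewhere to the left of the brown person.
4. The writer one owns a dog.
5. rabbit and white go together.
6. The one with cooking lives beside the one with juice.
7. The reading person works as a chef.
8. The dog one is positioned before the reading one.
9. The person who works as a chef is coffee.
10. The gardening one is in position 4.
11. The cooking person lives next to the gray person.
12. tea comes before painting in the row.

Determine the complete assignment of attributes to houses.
Solution:

House | Color | Hobby | Job | Drink | Pet
-----------------------------------------
  1   | black | cooking | writer | tea | dog
  2   | gray | painting | pilot | juice | cat
  3   | white | reading | chef | coffee | rabbit
  4   | brown | gardening | nurse | soda | hamster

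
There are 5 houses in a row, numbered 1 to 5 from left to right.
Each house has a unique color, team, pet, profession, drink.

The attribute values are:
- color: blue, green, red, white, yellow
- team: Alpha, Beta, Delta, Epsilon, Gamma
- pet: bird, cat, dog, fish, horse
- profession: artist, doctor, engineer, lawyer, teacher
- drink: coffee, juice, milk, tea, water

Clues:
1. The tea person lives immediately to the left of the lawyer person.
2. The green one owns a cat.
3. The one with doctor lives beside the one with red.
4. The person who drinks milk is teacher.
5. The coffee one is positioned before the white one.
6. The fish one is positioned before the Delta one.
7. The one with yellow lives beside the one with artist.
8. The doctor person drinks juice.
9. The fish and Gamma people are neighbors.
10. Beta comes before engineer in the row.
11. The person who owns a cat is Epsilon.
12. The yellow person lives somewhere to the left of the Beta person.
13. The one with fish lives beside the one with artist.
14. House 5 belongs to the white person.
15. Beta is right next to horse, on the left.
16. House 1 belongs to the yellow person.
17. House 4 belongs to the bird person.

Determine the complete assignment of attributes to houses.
Solution:

House | Color | Team | Pet | Profession | Drink
-----------------------------------------------
  1   | yellow | Alpha | fish | doctor | juice
  2   | red | Gamma | dog | artist | tea
  3   | green | Epsilon | cat | lawyer | coffee
  4   | blue | Beta | bird | teacher | milk
  5   | white | Delta | horse | engineer | water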